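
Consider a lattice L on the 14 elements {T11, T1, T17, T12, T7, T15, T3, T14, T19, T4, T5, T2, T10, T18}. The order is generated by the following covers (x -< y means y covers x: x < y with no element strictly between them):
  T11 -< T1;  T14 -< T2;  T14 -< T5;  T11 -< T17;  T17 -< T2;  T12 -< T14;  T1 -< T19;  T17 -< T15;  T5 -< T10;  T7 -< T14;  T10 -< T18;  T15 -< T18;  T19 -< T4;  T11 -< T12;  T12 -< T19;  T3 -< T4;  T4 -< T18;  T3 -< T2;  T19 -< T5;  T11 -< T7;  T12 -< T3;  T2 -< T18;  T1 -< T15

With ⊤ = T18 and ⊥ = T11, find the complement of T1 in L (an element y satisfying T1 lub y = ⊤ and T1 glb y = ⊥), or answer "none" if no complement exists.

T2

Need y with T1 ∨ y = T18 and T1 ∧ y = T11.
Checking each element gives: T2.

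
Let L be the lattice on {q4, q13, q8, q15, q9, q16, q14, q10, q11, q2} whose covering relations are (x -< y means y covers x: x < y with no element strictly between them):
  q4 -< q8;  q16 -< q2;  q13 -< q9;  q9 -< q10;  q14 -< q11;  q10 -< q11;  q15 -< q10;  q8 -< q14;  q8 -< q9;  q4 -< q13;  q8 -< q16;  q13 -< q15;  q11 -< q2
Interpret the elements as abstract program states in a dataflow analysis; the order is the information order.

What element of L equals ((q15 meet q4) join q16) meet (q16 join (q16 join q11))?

q16

q15 ∧ q4 = q4
q4 ∨ q16 = q16
q16 ∨ q11 = q2
q16 ∨ q2 = q2
q16 ∧ q2 = q16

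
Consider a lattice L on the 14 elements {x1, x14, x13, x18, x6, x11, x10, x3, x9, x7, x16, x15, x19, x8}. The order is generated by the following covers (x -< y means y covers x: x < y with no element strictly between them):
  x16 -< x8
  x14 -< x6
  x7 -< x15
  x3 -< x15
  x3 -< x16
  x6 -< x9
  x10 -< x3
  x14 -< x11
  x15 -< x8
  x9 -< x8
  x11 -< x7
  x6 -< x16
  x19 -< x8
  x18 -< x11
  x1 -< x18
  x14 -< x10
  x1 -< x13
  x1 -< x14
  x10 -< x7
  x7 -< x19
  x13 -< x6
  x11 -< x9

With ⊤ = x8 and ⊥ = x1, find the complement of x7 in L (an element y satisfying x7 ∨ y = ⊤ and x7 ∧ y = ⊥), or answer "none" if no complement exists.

x13

Need y with x7 ∨ y = x8 and x7 ∧ y = x1.
Checking each element gives: x13.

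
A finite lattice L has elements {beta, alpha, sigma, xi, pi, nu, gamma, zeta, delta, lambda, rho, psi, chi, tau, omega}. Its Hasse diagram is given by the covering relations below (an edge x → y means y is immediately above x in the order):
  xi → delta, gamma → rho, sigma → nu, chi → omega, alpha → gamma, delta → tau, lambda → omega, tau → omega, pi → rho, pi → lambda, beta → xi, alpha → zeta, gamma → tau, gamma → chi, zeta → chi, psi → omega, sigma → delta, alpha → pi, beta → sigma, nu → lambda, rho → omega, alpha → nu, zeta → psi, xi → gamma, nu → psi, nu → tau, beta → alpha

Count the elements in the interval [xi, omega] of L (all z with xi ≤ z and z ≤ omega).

The interval [xi, omega] = {chi, delta, gamma, omega, rho, tau, xi}, which has 7 elements.

7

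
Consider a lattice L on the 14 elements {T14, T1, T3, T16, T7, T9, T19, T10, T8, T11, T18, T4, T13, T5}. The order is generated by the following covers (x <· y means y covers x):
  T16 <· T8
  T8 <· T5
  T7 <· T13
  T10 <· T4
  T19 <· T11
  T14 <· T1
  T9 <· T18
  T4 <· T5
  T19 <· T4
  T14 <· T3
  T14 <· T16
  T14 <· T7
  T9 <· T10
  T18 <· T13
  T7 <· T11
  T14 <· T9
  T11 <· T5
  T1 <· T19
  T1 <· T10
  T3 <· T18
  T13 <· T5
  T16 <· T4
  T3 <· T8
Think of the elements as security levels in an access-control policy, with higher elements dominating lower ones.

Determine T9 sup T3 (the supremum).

T18

Common upper bounds of {T9, T3}: T13, T18, T5.
The least among these is T18.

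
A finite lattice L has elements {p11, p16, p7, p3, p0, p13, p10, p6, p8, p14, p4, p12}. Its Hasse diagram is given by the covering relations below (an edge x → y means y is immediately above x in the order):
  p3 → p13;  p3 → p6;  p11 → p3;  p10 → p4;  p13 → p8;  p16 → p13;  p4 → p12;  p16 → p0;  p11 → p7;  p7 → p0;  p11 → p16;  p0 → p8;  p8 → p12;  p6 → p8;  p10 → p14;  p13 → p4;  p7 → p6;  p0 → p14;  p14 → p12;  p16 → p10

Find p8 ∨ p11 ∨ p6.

Common upper bounds of {p8, p11, p6}: p12, p8.
The least among these is p8.

p8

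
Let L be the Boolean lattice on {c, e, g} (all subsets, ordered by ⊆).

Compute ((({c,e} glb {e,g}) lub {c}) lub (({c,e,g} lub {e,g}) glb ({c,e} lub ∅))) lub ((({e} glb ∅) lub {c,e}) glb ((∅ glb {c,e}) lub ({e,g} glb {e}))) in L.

{c,e} ∧ {e,g} = {e}
{e} ∨ {c} = {c,e}
{c,e,g} ∨ {e,g} = {c,e,g}
{c,e} ∨ ∅ = {c,e}
{c,e,g} ∧ {c,e} = {c,e}
{c,e} ∨ {c,e} = {c,e}
{e} ∧ ∅ = ∅
∅ ∨ {c,e} = {c,e}
∅ ∧ {c,e} = ∅
{e,g} ∧ {e} = {e}
∅ ∨ {e} = {e}
{c,e} ∧ {e} = {e}
{c,e} ∨ {e} = {c,e}

{c,e}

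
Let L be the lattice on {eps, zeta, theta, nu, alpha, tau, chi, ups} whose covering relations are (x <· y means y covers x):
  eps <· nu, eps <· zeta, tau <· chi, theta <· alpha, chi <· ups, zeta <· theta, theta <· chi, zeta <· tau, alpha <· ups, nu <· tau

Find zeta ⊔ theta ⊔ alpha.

alpha

Common upper bounds of {zeta, theta, alpha}: alpha, ups.
The least among these is alpha.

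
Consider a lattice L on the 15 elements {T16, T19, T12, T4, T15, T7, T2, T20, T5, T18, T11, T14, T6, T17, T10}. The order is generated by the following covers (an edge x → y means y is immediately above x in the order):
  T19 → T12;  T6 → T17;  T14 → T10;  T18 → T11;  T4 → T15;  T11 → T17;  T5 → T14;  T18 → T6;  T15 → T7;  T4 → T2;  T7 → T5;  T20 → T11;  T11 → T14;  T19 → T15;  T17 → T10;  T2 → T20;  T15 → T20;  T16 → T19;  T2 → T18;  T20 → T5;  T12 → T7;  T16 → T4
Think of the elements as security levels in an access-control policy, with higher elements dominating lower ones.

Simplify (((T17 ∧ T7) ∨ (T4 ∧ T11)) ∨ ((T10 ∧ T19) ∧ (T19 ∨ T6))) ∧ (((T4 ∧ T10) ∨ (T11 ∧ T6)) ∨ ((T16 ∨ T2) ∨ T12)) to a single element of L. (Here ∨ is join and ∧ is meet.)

T17 ∧ T7 = T15
T4 ∧ T11 = T4
T15 ∨ T4 = T15
T10 ∧ T19 = T19
T19 ∨ T6 = T17
T19 ∧ T17 = T19
T15 ∨ T19 = T15
T4 ∧ T10 = T4
T11 ∧ T6 = T18
T4 ∨ T18 = T18
T16 ∨ T2 = T2
T2 ∨ T12 = T5
T18 ∨ T5 = T14
T15 ∧ T14 = T15

T15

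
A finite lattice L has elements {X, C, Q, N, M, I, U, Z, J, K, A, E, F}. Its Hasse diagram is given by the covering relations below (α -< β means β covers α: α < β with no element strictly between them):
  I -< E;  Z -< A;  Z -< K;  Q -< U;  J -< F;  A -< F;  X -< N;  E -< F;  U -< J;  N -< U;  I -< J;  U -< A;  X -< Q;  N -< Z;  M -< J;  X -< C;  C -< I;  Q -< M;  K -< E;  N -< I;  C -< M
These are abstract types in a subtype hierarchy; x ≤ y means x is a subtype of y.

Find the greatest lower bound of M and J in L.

M

Common lower bounds of {M, J}: C, M, Q, X.
The greatest among these is M.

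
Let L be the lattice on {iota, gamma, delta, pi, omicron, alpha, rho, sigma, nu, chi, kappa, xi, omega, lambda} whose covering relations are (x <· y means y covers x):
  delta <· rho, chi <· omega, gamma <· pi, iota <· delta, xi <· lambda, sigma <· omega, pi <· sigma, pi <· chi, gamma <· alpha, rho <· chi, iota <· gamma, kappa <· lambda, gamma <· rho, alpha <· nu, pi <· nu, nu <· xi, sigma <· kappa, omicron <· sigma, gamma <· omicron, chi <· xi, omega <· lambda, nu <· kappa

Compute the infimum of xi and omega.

Common lower bounds of {xi, omega}: chi, delta, gamma, iota, pi, rho.
The greatest among these is chi.

chi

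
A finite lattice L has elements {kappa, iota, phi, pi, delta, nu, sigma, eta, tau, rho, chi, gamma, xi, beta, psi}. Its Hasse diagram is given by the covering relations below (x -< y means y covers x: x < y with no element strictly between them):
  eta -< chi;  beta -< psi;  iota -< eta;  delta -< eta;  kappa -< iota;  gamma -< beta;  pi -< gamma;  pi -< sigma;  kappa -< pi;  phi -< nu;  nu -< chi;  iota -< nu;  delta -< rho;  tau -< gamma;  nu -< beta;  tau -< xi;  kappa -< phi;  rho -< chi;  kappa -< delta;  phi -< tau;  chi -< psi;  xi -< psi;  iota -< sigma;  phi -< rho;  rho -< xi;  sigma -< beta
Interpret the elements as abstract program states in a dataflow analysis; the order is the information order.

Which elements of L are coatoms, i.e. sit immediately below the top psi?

The coatoms are exactly the elements covered by psi: beta, chi, xi.

beta, chi, xi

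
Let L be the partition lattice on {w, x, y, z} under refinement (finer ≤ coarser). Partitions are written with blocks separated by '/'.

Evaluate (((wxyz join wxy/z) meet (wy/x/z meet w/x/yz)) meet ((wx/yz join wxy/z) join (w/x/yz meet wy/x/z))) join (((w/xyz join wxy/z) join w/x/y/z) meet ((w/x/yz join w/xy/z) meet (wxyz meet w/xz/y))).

wxyz ∨ wxy/z = wxyz
wy/x/z ∧ w/x/yz = w/x/y/z
wxyz ∧ w/x/y/z = w/x/y/z
wx/yz ∨ wxy/z = wxyz
w/x/yz ∧ wy/x/z = w/x/y/z
wxyz ∨ w/x/y/z = wxyz
w/x/y/z ∧ wxyz = w/x/y/z
w/xyz ∨ wxy/z = wxyz
wxyz ∨ w/x/y/z = wxyz
w/x/yz ∨ w/xy/z = w/xyz
wxyz ∧ w/xz/y = w/xz/y
w/xyz ∧ w/xz/y = w/xz/y
wxyz ∧ w/xz/y = w/xz/y
w/x/y/z ∨ w/xz/y = w/xz/y

w/xz/y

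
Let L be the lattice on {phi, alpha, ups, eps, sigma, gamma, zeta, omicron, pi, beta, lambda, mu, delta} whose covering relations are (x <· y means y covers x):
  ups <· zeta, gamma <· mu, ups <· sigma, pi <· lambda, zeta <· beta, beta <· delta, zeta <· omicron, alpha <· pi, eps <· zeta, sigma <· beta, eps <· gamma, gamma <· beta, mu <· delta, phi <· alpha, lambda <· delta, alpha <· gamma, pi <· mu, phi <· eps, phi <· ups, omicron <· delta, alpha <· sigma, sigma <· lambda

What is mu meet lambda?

Common lower bounds of {mu, lambda}: alpha, phi, pi.
The greatest among these is pi.

pi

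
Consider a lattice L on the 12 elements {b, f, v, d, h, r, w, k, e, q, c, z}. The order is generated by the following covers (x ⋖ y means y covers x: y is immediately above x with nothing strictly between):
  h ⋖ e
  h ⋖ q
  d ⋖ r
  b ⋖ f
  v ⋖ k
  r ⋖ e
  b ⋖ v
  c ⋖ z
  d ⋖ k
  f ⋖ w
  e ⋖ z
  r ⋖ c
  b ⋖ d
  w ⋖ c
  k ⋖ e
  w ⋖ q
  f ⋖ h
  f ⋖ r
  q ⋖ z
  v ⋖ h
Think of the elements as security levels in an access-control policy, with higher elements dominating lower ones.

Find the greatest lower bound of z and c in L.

Common lower bounds of {z, c}: b, c, d, f, r, w.
The greatest among these is c.

c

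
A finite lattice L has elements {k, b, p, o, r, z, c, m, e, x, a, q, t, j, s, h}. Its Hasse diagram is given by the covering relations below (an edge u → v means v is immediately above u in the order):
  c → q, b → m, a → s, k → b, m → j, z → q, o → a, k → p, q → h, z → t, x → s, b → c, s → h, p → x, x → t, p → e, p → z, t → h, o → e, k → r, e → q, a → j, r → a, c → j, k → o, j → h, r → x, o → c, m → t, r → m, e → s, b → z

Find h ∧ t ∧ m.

Common lower bounds of {h, t, m}: b, k, m, r.
The greatest among these is m.

m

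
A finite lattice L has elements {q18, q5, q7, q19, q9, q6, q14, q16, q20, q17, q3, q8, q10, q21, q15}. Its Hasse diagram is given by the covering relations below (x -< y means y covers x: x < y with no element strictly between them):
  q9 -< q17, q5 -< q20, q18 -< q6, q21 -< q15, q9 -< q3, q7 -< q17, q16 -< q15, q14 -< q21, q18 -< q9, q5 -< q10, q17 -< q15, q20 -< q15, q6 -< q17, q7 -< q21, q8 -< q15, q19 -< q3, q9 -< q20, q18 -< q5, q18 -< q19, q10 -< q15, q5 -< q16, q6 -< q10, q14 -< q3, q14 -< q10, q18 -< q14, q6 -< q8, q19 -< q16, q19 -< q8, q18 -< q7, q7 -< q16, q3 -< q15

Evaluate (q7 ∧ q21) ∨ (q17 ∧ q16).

q7

q7 ∧ q21 = q7
q17 ∧ q16 = q7
q7 ∨ q7 = q7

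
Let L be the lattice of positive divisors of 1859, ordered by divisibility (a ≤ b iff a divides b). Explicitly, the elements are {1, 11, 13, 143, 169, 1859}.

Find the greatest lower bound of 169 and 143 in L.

13

In the divisibility order, the meet is the greatest common divisor: gcd(169, 143) = 13.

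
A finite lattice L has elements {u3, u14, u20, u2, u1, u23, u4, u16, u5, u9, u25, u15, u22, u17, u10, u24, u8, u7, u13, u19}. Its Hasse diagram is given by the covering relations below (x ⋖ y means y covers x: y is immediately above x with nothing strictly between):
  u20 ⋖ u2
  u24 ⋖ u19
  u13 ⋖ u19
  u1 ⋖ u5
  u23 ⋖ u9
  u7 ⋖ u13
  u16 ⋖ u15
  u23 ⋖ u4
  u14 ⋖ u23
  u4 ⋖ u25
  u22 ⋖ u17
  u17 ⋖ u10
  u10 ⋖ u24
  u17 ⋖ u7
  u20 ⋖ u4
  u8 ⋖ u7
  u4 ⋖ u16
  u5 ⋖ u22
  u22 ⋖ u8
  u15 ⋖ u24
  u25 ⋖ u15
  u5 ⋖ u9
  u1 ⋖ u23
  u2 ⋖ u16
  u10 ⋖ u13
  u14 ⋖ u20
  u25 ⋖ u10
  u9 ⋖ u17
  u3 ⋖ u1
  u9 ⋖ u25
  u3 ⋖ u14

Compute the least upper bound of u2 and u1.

Common upper bounds of {u2, u1}: u15, u16, u19, u24.
The least among these is u16.

u16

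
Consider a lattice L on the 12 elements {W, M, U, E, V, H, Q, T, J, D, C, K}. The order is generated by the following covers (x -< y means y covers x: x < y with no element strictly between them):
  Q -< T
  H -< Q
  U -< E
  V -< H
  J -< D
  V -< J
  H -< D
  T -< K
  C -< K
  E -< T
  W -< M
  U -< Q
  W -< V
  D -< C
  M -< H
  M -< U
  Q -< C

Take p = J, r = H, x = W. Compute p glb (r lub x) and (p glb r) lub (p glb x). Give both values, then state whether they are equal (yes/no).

r lub x = H, so p glb (r lub x) = J glb H = V.
p glb r = V and p glb x = W, so (p glb r) lub (p glb x) = V lub W = V.
Equal: yes.

V; V; yes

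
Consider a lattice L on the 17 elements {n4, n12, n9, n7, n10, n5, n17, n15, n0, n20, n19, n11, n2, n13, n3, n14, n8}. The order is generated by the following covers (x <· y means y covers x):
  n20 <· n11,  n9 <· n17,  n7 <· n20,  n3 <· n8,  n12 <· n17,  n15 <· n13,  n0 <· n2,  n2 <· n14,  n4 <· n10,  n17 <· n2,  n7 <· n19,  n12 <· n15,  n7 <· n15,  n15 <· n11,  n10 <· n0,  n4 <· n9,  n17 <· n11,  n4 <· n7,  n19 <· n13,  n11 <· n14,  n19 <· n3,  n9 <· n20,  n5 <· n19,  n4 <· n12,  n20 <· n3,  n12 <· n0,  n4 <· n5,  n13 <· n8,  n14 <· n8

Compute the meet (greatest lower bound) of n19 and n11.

Common lower bounds of {n19, n11}: n4, n7.
The greatest among these is n7.

n7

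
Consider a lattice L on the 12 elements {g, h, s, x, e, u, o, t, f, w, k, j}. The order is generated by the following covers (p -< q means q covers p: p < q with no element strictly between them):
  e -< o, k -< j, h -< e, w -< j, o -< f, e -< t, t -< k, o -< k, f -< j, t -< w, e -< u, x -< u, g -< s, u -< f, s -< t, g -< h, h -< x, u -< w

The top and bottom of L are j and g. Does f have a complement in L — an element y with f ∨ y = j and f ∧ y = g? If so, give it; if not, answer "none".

s

Need y with f ∨ y = j and f ∧ y = g.
Checking each element gives: s.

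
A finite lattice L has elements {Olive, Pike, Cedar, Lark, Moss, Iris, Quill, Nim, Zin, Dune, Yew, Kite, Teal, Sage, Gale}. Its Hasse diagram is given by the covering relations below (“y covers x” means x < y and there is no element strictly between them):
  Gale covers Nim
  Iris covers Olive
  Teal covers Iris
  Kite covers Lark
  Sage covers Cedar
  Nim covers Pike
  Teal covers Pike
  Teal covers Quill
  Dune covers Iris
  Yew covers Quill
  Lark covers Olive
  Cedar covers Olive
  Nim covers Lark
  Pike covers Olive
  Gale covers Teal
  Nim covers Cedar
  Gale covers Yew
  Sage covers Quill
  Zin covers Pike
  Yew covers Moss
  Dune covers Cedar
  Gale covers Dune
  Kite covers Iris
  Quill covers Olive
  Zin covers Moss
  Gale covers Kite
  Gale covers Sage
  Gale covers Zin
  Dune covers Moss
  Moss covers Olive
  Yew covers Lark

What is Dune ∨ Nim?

Gale

Common upper bounds of {Dune, Nim}: Gale.
The least among these is Gale.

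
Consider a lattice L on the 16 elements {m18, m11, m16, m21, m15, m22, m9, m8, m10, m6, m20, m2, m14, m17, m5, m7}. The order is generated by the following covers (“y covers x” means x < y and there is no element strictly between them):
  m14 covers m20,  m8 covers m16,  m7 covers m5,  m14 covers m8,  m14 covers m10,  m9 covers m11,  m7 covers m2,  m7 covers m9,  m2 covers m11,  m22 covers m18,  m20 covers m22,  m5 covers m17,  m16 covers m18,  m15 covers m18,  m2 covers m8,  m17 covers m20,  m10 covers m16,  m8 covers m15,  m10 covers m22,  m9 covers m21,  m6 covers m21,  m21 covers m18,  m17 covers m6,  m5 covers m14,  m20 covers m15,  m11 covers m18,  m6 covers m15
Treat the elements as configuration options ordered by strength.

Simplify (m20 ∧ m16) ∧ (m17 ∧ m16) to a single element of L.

m20 ∧ m16 = m18
m17 ∧ m16 = m18
m18 ∧ m18 = m18

m18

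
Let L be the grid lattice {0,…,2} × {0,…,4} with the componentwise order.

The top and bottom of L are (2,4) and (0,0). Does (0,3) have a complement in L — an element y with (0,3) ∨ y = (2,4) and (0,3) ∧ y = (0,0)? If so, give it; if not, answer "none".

For every candidate y, either (0,3) ∨ y ≠ (2,4) or (0,3) ∧ y ≠ (0,0); no complement exists.

none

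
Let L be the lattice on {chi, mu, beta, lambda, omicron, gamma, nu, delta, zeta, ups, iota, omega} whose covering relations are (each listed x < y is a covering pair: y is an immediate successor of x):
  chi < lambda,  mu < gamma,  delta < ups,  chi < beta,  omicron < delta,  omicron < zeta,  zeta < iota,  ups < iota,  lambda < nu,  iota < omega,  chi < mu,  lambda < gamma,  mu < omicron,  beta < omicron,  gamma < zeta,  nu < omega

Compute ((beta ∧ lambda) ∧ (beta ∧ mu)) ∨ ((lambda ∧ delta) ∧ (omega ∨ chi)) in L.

chi

beta ∧ lambda = chi
beta ∧ mu = chi
chi ∧ chi = chi
lambda ∧ delta = chi
omega ∨ chi = omega
chi ∧ omega = chi
chi ∨ chi = chi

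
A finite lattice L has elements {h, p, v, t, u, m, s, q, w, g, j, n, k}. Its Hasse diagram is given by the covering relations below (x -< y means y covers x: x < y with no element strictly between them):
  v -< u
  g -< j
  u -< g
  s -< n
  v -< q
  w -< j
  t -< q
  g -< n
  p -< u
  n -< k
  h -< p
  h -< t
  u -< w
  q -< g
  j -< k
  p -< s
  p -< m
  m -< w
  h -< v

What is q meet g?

q

Common lower bounds of {q, g}: h, q, t, v.
The greatest among these is q.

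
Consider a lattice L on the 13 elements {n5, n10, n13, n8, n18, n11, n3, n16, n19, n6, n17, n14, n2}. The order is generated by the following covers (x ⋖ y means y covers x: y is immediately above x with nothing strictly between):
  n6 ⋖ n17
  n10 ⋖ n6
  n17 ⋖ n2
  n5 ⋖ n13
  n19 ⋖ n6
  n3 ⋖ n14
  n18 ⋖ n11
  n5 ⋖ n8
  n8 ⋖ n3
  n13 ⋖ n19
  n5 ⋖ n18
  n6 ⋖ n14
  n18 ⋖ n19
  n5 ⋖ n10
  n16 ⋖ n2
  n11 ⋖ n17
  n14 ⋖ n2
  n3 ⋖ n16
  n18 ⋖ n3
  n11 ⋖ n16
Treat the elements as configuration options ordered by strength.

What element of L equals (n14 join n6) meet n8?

n8

n14 ∨ n6 = n14
n14 ∧ n8 = n8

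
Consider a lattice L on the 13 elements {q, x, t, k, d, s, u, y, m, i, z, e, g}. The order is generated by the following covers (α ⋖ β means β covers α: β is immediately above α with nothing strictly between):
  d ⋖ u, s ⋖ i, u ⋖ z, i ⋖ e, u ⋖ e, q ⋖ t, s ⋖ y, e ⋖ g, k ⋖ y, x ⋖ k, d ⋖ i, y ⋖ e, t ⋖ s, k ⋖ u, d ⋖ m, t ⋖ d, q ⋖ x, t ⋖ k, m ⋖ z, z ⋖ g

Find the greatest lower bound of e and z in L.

Common lower bounds of {e, z}: d, k, q, t, u, x.
The greatest among these is u.

u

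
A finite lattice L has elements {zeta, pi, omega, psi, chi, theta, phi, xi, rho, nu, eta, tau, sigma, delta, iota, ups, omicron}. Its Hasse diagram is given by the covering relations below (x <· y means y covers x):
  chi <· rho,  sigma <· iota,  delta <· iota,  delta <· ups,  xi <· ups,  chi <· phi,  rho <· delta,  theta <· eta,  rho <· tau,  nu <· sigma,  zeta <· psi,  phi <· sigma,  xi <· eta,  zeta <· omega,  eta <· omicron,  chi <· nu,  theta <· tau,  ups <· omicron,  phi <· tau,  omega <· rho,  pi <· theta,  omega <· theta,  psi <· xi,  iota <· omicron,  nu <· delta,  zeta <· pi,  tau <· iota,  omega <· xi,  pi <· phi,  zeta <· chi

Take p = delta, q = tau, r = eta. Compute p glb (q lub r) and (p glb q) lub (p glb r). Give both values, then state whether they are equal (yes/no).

q lub r = omicron, so p glb (q lub r) = delta glb omicron = delta.
p glb q = rho and p glb r = omega, so (p glb q) lub (p glb r) = rho lub omega = rho.
Equal: no.

delta; rho; no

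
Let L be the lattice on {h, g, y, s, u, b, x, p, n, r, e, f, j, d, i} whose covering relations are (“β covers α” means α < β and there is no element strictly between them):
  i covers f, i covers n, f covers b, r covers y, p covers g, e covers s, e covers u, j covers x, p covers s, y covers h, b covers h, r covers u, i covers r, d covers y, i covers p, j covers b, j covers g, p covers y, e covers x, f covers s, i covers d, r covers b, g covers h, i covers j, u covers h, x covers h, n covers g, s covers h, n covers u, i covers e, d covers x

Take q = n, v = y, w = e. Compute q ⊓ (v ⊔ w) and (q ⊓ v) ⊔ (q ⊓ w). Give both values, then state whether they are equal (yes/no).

v ⊔ w = i, so q ⊓ (v ⊔ w) = n ⊓ i = n.
q ⊓ v = h and q ⊓ w = u, so (q ⊓ v) ⊔ (q ⊓ w) = h ⊔ u = u.
Equal: no.

n; u; no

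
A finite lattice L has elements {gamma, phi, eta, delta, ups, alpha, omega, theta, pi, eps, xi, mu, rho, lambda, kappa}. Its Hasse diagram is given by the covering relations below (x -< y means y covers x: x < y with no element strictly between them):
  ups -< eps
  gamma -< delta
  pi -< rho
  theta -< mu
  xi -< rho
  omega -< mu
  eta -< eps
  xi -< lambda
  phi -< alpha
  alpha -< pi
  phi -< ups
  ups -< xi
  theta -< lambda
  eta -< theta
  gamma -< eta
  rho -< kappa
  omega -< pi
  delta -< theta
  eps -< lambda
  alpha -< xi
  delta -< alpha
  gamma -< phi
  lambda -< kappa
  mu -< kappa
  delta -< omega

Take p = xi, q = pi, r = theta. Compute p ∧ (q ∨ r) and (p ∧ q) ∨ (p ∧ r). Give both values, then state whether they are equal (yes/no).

q ∨ r = kappa, so p ∧ (q ∨ r) = xi ∧ kappa = xi.
p ∧ q = alpha and p ∧ r = delta, so (p ∧ q) ∨ (p ∧ r) = alpha ∨ delta = alpha.
Equal: no.

xi; alpha; no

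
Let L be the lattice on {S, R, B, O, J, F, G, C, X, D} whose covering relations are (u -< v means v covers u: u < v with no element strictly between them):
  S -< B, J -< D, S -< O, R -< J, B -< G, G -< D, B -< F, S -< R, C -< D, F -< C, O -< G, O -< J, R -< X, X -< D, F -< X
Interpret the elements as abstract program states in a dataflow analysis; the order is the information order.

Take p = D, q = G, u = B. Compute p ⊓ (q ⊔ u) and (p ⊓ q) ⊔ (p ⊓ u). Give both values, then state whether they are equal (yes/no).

G; G; yes

q ⊔ u = G, so p ⊓ (q ⊔ u) = D ⊓ G = G.
p ⊓ q = G and p ⊓ u = B, so (p ⊓ q) ⊔ (p ⊓ u) = G ⊔ B = G.
Equal: yes.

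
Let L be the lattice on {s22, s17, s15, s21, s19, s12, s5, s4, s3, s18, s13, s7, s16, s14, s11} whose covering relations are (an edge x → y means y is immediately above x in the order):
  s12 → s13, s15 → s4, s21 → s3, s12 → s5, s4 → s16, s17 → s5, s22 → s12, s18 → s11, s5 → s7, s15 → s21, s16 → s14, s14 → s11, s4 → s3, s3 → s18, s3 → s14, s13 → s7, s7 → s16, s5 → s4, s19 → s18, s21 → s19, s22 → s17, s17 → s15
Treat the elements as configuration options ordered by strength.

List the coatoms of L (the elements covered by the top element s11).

The coatoms are exactly the elements covered by s11: s14, s18.

s14, s18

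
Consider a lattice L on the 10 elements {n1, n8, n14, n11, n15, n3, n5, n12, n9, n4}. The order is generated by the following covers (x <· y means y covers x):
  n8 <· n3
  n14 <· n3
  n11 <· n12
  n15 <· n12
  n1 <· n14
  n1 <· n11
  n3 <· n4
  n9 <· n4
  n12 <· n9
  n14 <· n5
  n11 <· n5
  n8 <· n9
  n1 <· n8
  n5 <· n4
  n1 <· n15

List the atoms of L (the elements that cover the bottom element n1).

The atoms are exactly the elements that cover n1: n11, n14, n15, n8.

n11, n14, n15, n8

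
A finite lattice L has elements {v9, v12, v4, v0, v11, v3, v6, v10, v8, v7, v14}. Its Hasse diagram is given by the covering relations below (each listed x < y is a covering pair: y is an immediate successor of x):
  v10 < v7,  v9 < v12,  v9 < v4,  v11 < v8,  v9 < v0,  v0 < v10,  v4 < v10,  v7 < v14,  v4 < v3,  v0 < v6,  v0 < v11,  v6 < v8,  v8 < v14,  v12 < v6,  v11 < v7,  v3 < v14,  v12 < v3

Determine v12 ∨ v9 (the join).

v12

Common upper bounds of {v12, v9}: v12, v14, v3, v6, v8.
The least among these is v12.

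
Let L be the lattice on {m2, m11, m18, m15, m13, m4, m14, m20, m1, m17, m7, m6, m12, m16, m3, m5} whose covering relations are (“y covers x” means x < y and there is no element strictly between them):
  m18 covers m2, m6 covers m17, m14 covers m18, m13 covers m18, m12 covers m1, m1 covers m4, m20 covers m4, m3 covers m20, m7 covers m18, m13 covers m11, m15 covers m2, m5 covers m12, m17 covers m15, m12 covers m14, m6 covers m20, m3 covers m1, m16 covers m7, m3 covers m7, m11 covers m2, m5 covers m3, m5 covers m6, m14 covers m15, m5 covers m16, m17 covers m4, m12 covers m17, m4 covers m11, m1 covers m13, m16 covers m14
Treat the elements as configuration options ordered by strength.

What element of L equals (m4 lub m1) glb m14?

m4 ∨ m1 = m1
m1 ∧ m14 = m18

m18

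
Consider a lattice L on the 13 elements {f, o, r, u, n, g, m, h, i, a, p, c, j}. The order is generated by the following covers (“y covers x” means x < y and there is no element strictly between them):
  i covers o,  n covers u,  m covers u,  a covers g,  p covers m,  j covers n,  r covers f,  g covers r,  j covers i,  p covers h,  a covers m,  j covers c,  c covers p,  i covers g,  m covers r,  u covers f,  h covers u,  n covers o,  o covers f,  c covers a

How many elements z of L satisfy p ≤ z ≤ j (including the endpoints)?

3

The interval [p, j] = {c, j, p}, which has 3 elements.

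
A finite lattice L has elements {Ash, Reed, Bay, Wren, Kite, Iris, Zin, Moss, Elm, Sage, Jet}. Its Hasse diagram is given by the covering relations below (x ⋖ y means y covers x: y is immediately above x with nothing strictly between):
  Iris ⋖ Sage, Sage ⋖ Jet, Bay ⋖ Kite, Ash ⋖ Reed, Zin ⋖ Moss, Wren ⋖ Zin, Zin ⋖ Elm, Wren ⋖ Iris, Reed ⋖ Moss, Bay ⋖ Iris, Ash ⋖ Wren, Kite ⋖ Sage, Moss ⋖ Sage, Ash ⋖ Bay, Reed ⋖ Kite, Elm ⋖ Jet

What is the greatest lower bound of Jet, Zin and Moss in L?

Common lower bounds of {Jet, Zin, Moss}: Ash, Wren, Zin.
The greatest among these is Zin.

Zin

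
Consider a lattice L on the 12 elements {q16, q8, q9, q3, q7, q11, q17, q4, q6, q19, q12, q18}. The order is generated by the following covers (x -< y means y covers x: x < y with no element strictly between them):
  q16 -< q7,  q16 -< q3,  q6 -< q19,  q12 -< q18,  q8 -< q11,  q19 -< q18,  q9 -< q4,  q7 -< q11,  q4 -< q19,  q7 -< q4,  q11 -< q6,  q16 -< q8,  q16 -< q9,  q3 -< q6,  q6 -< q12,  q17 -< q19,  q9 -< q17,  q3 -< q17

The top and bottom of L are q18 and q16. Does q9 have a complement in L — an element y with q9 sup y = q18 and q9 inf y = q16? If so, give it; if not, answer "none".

Need y with q9 ∨ y = q18 and q9 ∧ y = q16.
Checking each element gives: q12.

q12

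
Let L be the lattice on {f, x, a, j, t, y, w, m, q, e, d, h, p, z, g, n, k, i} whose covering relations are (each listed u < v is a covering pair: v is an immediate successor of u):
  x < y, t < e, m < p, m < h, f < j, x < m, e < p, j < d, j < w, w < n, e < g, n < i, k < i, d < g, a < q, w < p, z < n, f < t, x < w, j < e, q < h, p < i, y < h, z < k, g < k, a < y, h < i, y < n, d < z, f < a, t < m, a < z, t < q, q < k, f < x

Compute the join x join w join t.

Common upper bounds of {x, w, t}: i, p.
The least among these is p.

p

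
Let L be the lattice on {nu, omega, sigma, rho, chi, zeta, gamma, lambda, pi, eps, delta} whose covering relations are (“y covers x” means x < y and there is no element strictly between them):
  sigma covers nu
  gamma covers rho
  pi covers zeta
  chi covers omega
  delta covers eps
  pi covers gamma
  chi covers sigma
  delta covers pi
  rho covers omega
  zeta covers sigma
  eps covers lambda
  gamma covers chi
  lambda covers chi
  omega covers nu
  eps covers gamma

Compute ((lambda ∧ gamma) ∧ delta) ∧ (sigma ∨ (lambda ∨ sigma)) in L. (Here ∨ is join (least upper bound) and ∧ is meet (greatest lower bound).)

chi

lambda ∧ gamma = chi
chi ∧ delta = chi
lambda ∨ sigma = lambda
sigma ∨ lambda = lambda
chi ∧ lambda = chi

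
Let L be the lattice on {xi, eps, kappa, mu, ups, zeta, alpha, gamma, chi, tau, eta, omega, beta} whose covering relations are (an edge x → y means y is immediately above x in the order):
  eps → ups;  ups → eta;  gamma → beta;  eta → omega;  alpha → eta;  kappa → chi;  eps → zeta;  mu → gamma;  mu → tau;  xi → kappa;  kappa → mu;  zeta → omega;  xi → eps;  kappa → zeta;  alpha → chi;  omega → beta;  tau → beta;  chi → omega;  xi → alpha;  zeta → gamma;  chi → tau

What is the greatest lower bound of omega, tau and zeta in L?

kappa

Common lower bounds of {omega, tau, zeta}: kappa, xi.
The greatest among these is kappa.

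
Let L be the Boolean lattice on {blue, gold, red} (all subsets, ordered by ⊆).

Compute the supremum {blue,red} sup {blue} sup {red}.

{blue,red}

Under ⊆, join is union: {blue,red} ∪ {blue} ∪ {red} = {blue,red}.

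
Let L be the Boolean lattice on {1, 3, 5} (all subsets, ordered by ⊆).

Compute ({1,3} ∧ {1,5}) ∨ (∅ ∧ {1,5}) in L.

{1}

{1,3} ∧ {1,5} = {1}
∅ ∧ {1,5} = ∅
{1} ∨ ∅ = {1}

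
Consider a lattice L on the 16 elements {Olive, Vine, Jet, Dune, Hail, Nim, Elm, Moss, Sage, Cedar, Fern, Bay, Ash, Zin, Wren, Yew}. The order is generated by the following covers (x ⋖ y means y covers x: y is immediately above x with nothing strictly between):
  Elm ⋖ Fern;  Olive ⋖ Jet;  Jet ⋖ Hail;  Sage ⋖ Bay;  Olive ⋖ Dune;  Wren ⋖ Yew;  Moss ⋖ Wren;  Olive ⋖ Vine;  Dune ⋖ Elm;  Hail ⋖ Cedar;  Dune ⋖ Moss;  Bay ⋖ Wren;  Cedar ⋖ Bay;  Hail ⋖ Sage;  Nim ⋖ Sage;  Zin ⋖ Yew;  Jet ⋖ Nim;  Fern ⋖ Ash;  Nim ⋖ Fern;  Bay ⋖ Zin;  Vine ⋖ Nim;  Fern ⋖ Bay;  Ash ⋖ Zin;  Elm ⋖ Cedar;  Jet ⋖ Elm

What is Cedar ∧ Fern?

Elm

Common lower bounds of {Cedar, Fern}: Dune, Elm, Jet, Olive.
The greatest among these is Elm.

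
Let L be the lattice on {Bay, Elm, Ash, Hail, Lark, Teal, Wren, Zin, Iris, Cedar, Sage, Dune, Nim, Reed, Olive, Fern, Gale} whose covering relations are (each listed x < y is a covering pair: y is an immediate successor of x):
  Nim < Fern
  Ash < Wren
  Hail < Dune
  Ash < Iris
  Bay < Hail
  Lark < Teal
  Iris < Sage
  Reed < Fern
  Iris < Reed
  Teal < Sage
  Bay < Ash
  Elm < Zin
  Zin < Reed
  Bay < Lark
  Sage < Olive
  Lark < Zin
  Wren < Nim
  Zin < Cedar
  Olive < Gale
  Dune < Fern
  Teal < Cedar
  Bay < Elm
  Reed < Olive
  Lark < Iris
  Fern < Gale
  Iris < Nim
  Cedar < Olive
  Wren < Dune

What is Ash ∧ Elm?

Common lower bounds of {Ash, Elm}: Bay.
The greatest among these is Bay.

Bay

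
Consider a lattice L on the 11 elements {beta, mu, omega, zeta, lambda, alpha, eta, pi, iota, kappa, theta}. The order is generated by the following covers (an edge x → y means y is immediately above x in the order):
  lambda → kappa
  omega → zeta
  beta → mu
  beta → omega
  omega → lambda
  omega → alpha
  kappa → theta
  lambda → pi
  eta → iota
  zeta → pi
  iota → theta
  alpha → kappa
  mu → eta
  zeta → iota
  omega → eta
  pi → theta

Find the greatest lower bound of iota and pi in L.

zeta

Common lower bounds of {iota, pi}: beta, omega, zeta.
The greatest among these is zeta.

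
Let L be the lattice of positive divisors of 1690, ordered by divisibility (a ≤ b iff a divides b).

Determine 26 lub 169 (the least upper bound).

338

In the divisibility order, the join is the least common multiple: lcm(26, 169) = 338.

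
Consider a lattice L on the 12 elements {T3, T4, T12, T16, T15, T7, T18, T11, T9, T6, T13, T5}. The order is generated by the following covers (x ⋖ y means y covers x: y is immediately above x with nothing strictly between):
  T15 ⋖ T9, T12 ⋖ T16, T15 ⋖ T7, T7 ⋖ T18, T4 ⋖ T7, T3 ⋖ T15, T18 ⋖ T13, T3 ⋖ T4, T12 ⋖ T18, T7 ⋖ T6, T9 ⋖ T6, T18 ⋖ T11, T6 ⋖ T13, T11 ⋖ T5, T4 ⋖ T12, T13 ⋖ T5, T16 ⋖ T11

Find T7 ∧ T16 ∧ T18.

T4

Common lower bounds of {T7, T16, T18}: T3, T4.
The greatest among these is T4.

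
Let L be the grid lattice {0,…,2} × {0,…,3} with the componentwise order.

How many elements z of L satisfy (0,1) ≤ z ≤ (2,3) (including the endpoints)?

9

The interval [(0,1), (2,3)] = {(0,1), (0,2), (0,3), (1,1), (1,2), (1,3), (2,1), (2,2), (2,3)}, which has 9 elements.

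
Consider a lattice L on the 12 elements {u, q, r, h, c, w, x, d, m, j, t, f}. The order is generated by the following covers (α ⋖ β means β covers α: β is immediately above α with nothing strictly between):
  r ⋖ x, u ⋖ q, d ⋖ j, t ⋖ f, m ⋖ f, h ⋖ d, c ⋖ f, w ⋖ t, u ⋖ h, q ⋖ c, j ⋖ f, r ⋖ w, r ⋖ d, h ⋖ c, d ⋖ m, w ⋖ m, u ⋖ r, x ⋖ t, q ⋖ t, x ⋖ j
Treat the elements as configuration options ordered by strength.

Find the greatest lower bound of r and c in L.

u

Common lower bounds of {r, c}: u.
The greatest among these is u.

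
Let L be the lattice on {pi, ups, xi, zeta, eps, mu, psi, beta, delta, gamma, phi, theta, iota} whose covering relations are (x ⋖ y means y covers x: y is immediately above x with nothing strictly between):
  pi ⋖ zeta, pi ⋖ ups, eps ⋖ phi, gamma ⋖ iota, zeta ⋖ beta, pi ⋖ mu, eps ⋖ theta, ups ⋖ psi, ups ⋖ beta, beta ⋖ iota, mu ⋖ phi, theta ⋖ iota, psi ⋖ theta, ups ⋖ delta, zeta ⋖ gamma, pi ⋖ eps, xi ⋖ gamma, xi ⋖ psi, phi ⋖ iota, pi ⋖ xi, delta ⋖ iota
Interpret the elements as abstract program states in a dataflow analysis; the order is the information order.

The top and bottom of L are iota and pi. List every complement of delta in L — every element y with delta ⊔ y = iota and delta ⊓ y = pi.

eps, gamma, mu, phi, xi, zeta

Need y with delta ∨ y = iota and delta ∧ y = pi.
Checking each element gives: eps, gamma, mu, phi, xi, zeta.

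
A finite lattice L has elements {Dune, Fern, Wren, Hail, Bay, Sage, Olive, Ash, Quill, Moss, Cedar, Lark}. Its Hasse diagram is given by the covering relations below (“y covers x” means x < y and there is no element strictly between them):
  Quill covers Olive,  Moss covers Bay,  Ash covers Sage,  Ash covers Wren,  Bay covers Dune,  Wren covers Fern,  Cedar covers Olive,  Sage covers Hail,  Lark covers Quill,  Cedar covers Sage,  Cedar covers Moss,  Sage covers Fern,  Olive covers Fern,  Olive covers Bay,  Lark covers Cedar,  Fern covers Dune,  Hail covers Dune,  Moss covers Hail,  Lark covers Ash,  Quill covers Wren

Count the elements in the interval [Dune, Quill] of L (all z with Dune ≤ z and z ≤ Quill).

6

The interval [Dune, Quill] = {Bay, Dune, Fern, Olive, Quill, Wren}, which has 6 elements.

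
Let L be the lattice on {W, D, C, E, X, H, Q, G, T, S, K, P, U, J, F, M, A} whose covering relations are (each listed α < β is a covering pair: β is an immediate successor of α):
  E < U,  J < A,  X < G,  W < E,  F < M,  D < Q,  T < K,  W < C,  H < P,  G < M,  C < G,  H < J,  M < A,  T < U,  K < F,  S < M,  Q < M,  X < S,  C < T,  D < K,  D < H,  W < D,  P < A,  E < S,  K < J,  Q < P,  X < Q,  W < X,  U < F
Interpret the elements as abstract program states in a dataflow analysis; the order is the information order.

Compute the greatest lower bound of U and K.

Common lower bounds of {U, K}: C, T, W.
The greatest among these is T.

T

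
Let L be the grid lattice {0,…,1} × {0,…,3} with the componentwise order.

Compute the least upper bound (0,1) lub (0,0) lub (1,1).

(1,1)

Common upper bounds of {(0,1), (0,0), (1,1)}: (1,1), (1,2), (1,3).
The least among these is (1,1).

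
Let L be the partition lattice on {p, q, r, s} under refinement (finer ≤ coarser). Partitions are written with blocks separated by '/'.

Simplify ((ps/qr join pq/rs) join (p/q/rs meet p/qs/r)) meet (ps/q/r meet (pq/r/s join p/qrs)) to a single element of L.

ps/qr ∨ pq/rs = pqrs
p/q/rs ∧ p/qs/r = p/q/r/s
pqrs ∨ p/q/r/s = pqrs
pq/r/s ∨ p/qrs = pqrs
ps/q/r ∧ pqrs = ps/q/r
pqrs ∧ ps/q/r = ps/q/r

ps/q/r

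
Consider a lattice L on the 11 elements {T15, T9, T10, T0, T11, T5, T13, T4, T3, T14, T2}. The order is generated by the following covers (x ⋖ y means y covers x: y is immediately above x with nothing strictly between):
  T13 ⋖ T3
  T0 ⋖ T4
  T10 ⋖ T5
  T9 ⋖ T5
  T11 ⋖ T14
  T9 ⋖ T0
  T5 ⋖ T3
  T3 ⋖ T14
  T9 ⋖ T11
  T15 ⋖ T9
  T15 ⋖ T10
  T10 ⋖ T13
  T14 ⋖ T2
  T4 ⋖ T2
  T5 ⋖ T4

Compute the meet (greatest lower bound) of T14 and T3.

T3

Common lower bounds of {T14, T3}: T10, T13, T15, T3, T5, T9.
The greatest among these is T3.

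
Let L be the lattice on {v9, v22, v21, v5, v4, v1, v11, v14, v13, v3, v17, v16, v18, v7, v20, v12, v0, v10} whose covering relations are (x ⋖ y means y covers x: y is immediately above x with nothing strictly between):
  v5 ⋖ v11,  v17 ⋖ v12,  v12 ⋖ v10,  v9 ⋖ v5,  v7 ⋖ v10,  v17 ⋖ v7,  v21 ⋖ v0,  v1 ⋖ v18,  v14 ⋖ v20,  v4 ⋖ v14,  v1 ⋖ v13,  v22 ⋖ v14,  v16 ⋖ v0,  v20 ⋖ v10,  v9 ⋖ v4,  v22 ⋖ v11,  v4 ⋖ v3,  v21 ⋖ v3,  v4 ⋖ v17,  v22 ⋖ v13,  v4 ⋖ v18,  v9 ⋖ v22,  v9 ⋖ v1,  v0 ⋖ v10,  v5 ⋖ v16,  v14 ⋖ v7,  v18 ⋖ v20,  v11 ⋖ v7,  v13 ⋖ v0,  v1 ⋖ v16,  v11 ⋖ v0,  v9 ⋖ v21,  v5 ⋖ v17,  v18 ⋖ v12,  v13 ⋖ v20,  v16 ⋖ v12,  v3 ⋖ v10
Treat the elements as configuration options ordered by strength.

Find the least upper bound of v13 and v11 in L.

Common upper bounds of {v13, v11}: v0, v10.
The least among these is v0.

v0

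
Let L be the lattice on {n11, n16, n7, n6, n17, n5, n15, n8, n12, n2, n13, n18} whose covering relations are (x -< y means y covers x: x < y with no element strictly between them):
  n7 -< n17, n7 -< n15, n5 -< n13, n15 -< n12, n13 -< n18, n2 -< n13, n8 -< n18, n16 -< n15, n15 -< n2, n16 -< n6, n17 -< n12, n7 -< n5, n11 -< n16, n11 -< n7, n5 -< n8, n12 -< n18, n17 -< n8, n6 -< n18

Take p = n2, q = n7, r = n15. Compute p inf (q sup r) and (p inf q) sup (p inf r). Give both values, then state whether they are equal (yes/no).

n15; n15; yes

q sup r = n15, so p inf (q sup r) = n2 inf n15 = n15.
p inf q = n7 and p inf r = n15, so (p inf q) sup (p inf r) = n7 sup n15 = n15.
Equal: yes.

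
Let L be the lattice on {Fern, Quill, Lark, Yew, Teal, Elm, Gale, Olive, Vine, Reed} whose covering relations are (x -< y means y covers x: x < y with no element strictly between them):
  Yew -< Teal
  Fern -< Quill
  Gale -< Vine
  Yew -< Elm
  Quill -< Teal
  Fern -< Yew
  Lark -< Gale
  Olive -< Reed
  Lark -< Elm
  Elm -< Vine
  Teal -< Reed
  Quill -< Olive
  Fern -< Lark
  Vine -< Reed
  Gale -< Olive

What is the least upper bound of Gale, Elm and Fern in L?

Vine

Common upper bounds of {Gale, Elm, Fern}: Reed, Vine.
The least among these is Vine.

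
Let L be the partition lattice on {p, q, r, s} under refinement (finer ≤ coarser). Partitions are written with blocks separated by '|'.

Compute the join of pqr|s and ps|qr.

pqrs

The join of pqr|s and ps|qr merges any blocks that overlap across the partitions, giving pqrs.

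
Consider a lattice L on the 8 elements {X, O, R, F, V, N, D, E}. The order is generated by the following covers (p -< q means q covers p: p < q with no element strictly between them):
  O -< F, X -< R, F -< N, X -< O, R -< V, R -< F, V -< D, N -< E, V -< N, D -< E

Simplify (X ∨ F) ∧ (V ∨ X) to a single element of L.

X ∨ F = F
V ∨ X = V
F ∧ V = R

R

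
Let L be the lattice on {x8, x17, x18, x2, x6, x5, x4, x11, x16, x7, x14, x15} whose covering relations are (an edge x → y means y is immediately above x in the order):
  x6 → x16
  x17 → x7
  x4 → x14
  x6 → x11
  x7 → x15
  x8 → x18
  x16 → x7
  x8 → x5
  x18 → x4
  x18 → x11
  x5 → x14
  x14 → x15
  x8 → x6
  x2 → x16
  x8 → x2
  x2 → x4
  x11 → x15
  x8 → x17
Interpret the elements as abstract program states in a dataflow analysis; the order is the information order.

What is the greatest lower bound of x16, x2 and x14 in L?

x2

Common lower bounds of {x16, x2, x14}: x2, x8.
The greatest among these is x2.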